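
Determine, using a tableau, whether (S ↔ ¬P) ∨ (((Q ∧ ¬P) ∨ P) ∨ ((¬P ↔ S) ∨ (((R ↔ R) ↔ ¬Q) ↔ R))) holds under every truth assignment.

Not valid

Assume the negation and expand:
Initial set: {F ((S ↔ ¬P) ∨ (((Q ∧ ¬P) ∨ P) ∨ ((¬P ↔ S) ∨ (((R ↔ R) ↔ ¬Q) ↔ R))))}.
F ((S ↔ ¬P) ∨ (((Q ∧ ¬P) ∨ P) ∨ ((¬P ↔ S) ∨ (((R ↔ R) ↔ ¬Q) ↔ R)))): α-rule — add F (S ↔ ¬P), F (((Q ∧ ¬P) ∨ P) ∨ ((¬P ↔ S) ∨ (((R ↔ R) ↔ ¬Q) ↔ R))).
F (((Q ∧ ¬P) ∨ P) ∨ ((¬P ↔ S) ∨ (((R ↔ R) ↔ ¬Q) ↔ R))): α-rule — add F ((Q ∧ ¬P) ∨ P), F ((¬P ↔ S) ∨ (((R ↔ R) ↔ ¬Q) ↔ R)).
F ((Q ∧ ¬P) ∨ P): α-rule — add F (Q ∧ ¬P), F P.
F ((¬P ↔ S) ∨ (((R ↔ R) ↔ ¬Q) ↔ R)): α-rule — add F (¬P ↔ S), F (((R ↔ R) ↔ ¬Q) ↔ R).
F (S ↔ ¬P): β-rule — branch into T S, F ¬P  //  F S, T ¬P.
  branch 1 (add T S, F ¬P):
    × closes — contains both P and ¬P.
  branch 2 (add F S, T ¬P):
    F (Q ∧ ¬P): β-rule — branch into F Q  //  F ¬P.
      branch 2.1 (add F Q):
        F (¬P ↔ S): β-rule — branch into T ¬P, F S  //  F ¬P, T S.
          branch 2.1.1 (add T ¬P, F S):
            F (((R ↔ R) ↔ ¬Q) ↔ R): β-rule — branch into T ((R ↔ R) ↔ ¬Q), F R  //  F ((R ↔ R) ↔ ¬Q), T R.
              branch 2.1.1.1 (add T ((R ↔ R) ↔ ¬Q), F R):
                T ((R ↔ R) ↔ ¬Q): β-rule — branch into T (R ↔ R), T ¬Q  //  F (R ↔ R), F ¬Q.
                  branch 2.1.1.1.1 (add T (R ↔ R), T ¬Q):
                    T (R ↔ R): β-rule — branch into T R, T R  //  F R, F R.
                      branch 2.1.1.1.1.1 (add T R, T R):
                        × closes — contains both R and ¬R.
                      branch 2.1.1.1.1.2 (add F R, F R):
                        ○ open, literals {P=F, Q=F, R=F, S=F}.
                  branch 2.1.1.1.2 (add F (R ↔ R), F ¬Q):
                    × closes — contains both Q and ¬Q.
              branch 2.1.1.2 (add F ((R ↔ R) ↔ ¬Q), T R):
                F ((R ↔ R) ↔ ¬Q): β-rule — branch into T (R ↔ R), F ¬Q  //  F (R ↔ R), T ¬Q.
                  branch 2.1.1.2.1 (add T (R ↔ R), F ¬Q):
                    × closes — contains both Q and ¬Q.
                  branch 2.1.1.2.2 (add F (R ↔ R), T ¬Q):
                    F (R ↔ R): β-rule — branch into T R, F R  //  F R, T R.
                      branch 2.1.1.2.2.1 (add T R, F R):
                        × closes — contains both R and ¬R.
                      branch 2.1.1.2.2.2 (add F R, T R):
                        × closes — contains both R and ¬R.
          branch 2.1.2 (add F ¬P, T S):
            × closes — contains both P and ¬P.
      branch 2.2 (add F ¬P):
        × closes — contains both P and ¬P.
8 branches closed, 1 open.
An open branch gives a countermodel: P=F, Q=F, R=F, S=F (unmentioned atoms arbitrary); under it the original formula is false.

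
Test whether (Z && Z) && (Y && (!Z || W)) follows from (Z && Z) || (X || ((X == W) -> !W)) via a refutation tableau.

No

Initial set: {T ((Z && Z) || (X || ((X == W) -> !W))); F ((Z && Z) && (Y && (!Z || W)))}.
T ((Z && Z) || (X || ((X == W) -> !W))): β-rule — branch into T (Z && Z)  //  T (X || ((X == W) -> !W)).
  branch 1 (add T (Z && Z)):
    T (Z && Z): α-rule — add T Z, T Z.
    F ((Z && Z) && (Y && (!Z || W))): β-rule — branch into F (Z && Z)  //  F (Y && (!Z || W)).
      branch 1.1 (add F (Z && Z)):
        F (Z && Z): β-rule — branch into F Z  //  F Z.
          branch 1.1.1 (add F Z):
            × closes — contains both Z and !Z.
          branch 1.1.2 (add F Z):
            × closes — contains both Z and !Z.
      branch 1.2 (add F (Y && (!Z || W))):
        F (Y && (!Z || W)): β-rule — branch into F Y  //  F (!Z || W).
          branch 1.2.1 (add F Y):
            ○ open, literals {Y=F, Z=T}.
          branch 1.2.2 (add F (!Z || W)):
            F (!Z || W): α-rule — add F !Z, F W.
            ○ open, literals {W=F, Z=T}.
  branch 2 (add T (X || ((X == W) -> !W))):
    F ((Z && Z) && (Y && (!Z || W))): β-rule — branch into F (Z && Z)  //  F (Y && (!Z || W)).
      branch 2.1 (add F (Z && Z)):
        T (X || ((X == W) -> !W)): β-rule — branch into T X  //  T ((X == W) -> !W).
          branch 2.1.1 (add T X):
            F (Z && Z): β-rule — branch into F Z  //  F Z.
              branch 2.1.1.1 (add F Z):
                ○ open, literals {X=T, Z=F}.
              branch 2.1.1.2 (add F Z):
                ○ open, literals {X=T, Z=F}.
          branch 2.1.2 (add T ((X == W) -> !W)):
            F (Z && Z): β-rule — branch into F Z  //  F Z.
              branch 2.1.2.1 (add F Z):
                T ((X == W) -> !W): β-rule — branch into F (X == W)  //  T !W.
                  branch 2.1.2.1.1 (add F (X == W)):
                    F (X == W): β-rule — branch into T X, F W  //  F X, T W.
                      branch 2.1.2.1.1.1 (add T X, F W):
                        ○ open, literals {W=F, X=T, Z=F}.
                      branch 2.1.2.1.1.2 (add F X, T W):
                        ○ open, literals {W=T, X=F, Z=F}.
                  branch 2.1.2.1.2 (add T !W):
                    ○ open, literals {W=F, Z=F}.
              branch 2.1.2.2 (add F Z):
                T ((X == W) -> !W): β-rule — branch into F (X == W)  //  T !W.
                  branch 2.1.2.2.1 (add F (X == W)):
                    F (X == W): β-rule — branch into T X, F W  //  F X, T W.
                      branch 2.1.2.2.1.1 (add T X, F W):
                        ○ open, literals {W=F, X=T, Z=F}.
                      branch 2.1.2.2.1.2 (add F X, T W):
                        ○ open, literals {W=T, X=F, Z=F}.
                  branch 2.1.2.2.2 (add T !W):
                    ○ open, literals {W=F, Z=F}.
      branch 2.2 (add F (Y && (!Z || W))):
        T (X || ((X == W) -> !W)): β-rule — branch into T X  //  T ((X == W) -> !W).
          branch 2.2.1 (add T X):
            F (Y && (!Z || W)): β-rule — branch into F Y  //  F (!Z || W).
              branch 2.2.1.1 (add F Y):
                ○ open, literals {X=T, Y=F}.
              branch 2.2.1.2 (add F (!Z || W)):
                F (!Z || W): α-rule — add F !Z, F W.
                ○ open, literals {W=F, X=T, Z=T}.
          branch 2.2.2 (add T ((X == W) -> !W)):
            F (Y && (!Z || W)): β-rule — branch into F Y  //  F (!Z || W).
              branch 2.2.2.1 (add F Y):
                T ((X == W) -> !W): β-rule — branch into F (X == W)  //  T !W.
                  branch 2.2.2.1.1 (add F (X == W)):
                    F (X == W): β-rule — branch into T X, F W  //  F X, T W.
                      branch 2.2.2.1.1.1 (add T X, F W):
                        ○ open, literals {W=F, X=T, Y=F}.
                      branch 2.2.2.1.1.2 (add F X, T W):
                        ○ open, literals {W=T, X=F, Y=F}.
                  branch 2.2.2.1.2 (add T !W):
                    ○ open, literals {W=F, Y=F}.
              branch 2.2.2.2 (add F (!Z || W)):
                F (!Z || W): α-rule — add F !Z, F W.
                T ((X == W) -> !W): β-rule — branch into F (X == W)  //  T !W.
                  branch 2.2.2.2.1 (add F (X == W)):
                    F (X == W): β-rule — branch into T X, F W  //  F X, T W.
                      branch 2.2.2.2.1.1 (add T X, F W):
                        ○ open, literals {W=F, X=T, Z=T}.
                      branch 2.2.2.2.1.2 (add F X, T W):
                        × closes — contains both W and !W.
                  branch 2.2.2.2.2 (add T !W):
                    ○ open, literals {W=F, Z=T}.
3 branches closed, 17 open.
An open branch gives a countermodel: Y=F, Z=T (unmentioned atoms arbitrary); the premises hold there but the conclusion fails.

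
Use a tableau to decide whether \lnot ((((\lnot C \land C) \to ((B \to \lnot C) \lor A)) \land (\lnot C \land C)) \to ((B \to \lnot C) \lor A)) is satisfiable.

Unsatisfiable

Initial set: {T \lnot ((((\lnot C \land C) \to ((B \to \lnot C) \lor A)) \land (\lnot C \land C)) \to ((B \to \lnot C) \lor A))}.
T \lnot ((((\lnot C \land C) \to ((B \to \lnot C) \lor A)) \land (\lnot C \land C)) \to ((B \to \lnot C) \lor A)): α-rule — add T (((\lnot C \land C) \to ((B \to \lnot C) \lor A)) \land (\lnot C \land C)), F ((B \to \lnot C) \lor A).
T (((\lnot C \land C) \to ((B \to \lnot C) \lor A)) \land (\lnot C \land C)): α-rule — add T ((\lnot C \land C) \to ((B \to \lnot C) \lor A)), T (\lnot C \land C).
F ((B \to \lnot C) \lor A): α-rule — add F (B \to \lnot C), F A.
T (\lnot C \land C): α-rule — add T \lnot C, T C.
× closes — contains both C and \lnot C.
All 1 branch closes.
Every branch closed; the formula is unsatisfiable.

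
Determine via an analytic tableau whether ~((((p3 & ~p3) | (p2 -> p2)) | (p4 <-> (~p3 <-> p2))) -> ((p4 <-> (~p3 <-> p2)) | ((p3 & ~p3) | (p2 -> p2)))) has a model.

Initial set: {~((((p3 & ~p3) | (p2 -> p2)) | (p4 <-> (~p3 <-> p2))) -> ((p4 <-> (~p3 <-> p2)) | ((p3 & ~p3) | (p2 -> p2))))}.
~((((p3 & ~p3) | (p2 -> p2)) | (p4 <-> (~p3 <-> p2))) -> ((p4 <-> (~p3 <-> p2)) | ((p3 & ~p3) | (p2 -> p2)))): α-rule — add (((p3 & ~p3) | (p2 -> p2)) | (p4 <-> (~p3 <-> p2))), ~((p4 <-> (~p3 <-> p2)) | ((p3 & ~p3) | (p2 -> p2))).
~((p4 <-> (~p3 <-> p2)) | ((p3 & ~p3) | (p2 -> p2))): α-rule — add ~(p4 <-> (~p3 <-> p2)), ~((p3 & ~p3) | (p2 -> p2)).
~((p3 & ~p3) | (p2 -> p2)): α-rule — add ~(p3 & ~p3), ~(p2 -> p2).
~(p2 -> p2): α-rule — add p2, ~p2.
× closes — contains both p2 and ~p2.
All 1 branch closes.
Every branch closed; the formula is unsatisfiable.

Unsatisfiable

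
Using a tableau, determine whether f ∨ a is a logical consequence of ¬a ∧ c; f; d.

Initial set: {(¬a ∧ c); f; d; ¬(f ∨ a)}.
(¬a ∧ c): α-rule — add ¬a, c.
¬(f ∨ a): α-rule — add ¬f, ¬a.
× closes — contains both f and ¬f.
All 1 branch closes.
Every branch closed, so the premises entail the conclusion.

Yes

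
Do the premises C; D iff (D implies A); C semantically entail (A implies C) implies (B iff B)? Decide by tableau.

Yes

Initial set: {C; (D iff (D implies A)); C; not ((A implies C) implies (B iff B))}.
not ((A implies C) implies (B iff B)): α-rule — add (A implies C), not (B iff B).
(D iff (D implies A)): β-rule — branch into D, (D implies A)  //  not D, not (D implies A).
  branch 1 (add D, (D implies A)):
    (A implies C): β-rule — branch into not A  //  C.
      branch 1.1 (add not A):
        not (B iff B): β-rule — branch into B, not B  //  not B, B.
          branch 1.1.1 (add B, not B):
            × closes — contains both B and not B.
          branch 1.1.2 (add not B, B):
            × closes — contains both B and not B.
      branch 1.2 (add C):
        not (B iff B): β-rule — branch into B, not B  //  not B, B.
          branch 1.2.1 (add B, not B):
            × closes — contains both B and not B.
          branch 1.2.2 (add not B, B):
            × closes — contains both B and not B.
  branch 2 (add not D, not (D implies A)):
    not (D implies A): α-rule — add D, not A.
    × closes — contains both D and not D.
All 5 branches close.
Every branch closed, so the premises entail the conclusion.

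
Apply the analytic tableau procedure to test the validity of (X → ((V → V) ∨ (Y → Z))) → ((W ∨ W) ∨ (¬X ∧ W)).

Assume the negation and expand:
Initial set: {¬((X → ((V → V) ∨ (Y → Z))) → ((W ∨ W) ∨ (¬X ∧ W)))}.
¬((X → ((V → V) ∨ (Y → Z))) → ((W ∨ W) ∨ (¬X ∧ W))): α-rule — add (X → ((V → V) ∨ (Y → Z))), ¬((W ∨ W) ∨ (¬X ∧ W)).
¬((W ∨ W) ∨ (¬X ∧ W)): α-rule — add ¬(W ∨ W), ¬(¬X ∧ W).
¬(W ∨ W): α-rule — add ¬W, ¬W.
(X → ((V → V) ∨ (Y → Z))): β-rule — branch into ¬X  //  ((V → V) ∨ (Y → Z)).
  branch 1 (add ¬X):
    ¬(¬X ∧ W): β-rule — branch into ¬¬X  //  ¬W.
      branch 1.1 (add ¬¬X):
        × closes — contains both X and ¬X.
      branch 1.2 (add ¬W):
        ○ open, literals {W=false, X=false}.
  branch 2 (add ((V → V) ∨ (Y → Z))):
    ¬(¬X ∧ W): β-rule — branch into ¬¬X  //  ¬W.
      branch 2.1 (add ¬¬X):
        ((V → V) ∨ (Y → Z)): β-rule — branch into (V → V)  //  (Y → Z).
          branch 2.1.1 (add (V → V)):
            (V → V): β-rule — branch into ¬V  //  V.
              branch 2.1.1.1 (add ¬V):
                ○ open, literals {V=false, W=false, X=true}.
              branch 2.1.1.2 (add V):
                ○ open, literals {V=true, W=false, X=true}.
          branch 2.1.2 (add (Y → Z)):
            (Y → Z): β-rule — branch into ¬Y  //  Z.
              branch 2.1.2.1 (add ¬Y):
                ○ open, literals {W=false, X=true, Y=false}.
              branch 2.1.2.2 (add Z):
                ○ open, literals {W=false, X=true, Z=true}.
      branch 2.2 (add ¬W):
        ((V → V) ∨ (Y → Z)): β-rule — branch into (V → V)  //  (Y → Z).
          branch 2.2.1 (add (V → V)):
            (V → V): β-rule — branch into ¬V  //  V.
              branch 2.2.1.1 (add ¬V):
                ○ open, literals {V=false, W=false}.
              branch 2.2.1.2 (add V):
                ○ open, literals {V=true, W=false}.
          branch 2.2.2 (add (Y → Z)):
            (Y → Z): β-rule — branch into ¬Y  //  Z.
              branch 2.2.2.1 (add ¬Y):
                ○ open, literals {W=false, Y=false}.
              branch 2.2.2.2 (add Z):
                ○ open, literals {W=false, Z=true}.
1 branch closed, 9 open.
An open branch gives a countermodel: W=false, X=false (unmentioned atoms arbitrary); under it the original formula is false.

Not valid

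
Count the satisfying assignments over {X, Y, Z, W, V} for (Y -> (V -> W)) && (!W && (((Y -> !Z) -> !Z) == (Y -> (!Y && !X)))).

4

Initial set: {((Y -> (V -> W)) && (!W && (((Y -> !Z) -> !Z) == (Y -> (!Y && !X)))))}.
((Y -> (V -> W)) && (!W && (((Y -> !Z) -> !Z) == (Y -> (!Y && !X))))): α-rule — add (Y -> (V -> W)), (!W && (((Y -> !Z) -> !Z) == (Y -> (!Y && !X)))).
(!W && (((Y -> !Z) -> !Z) == (Y -> (!Y && !X)))): α-rule — add !W, (((Y -> !Z) -> !Z) == (Y -> (!Y && !X))).
(Y -> (V -> W)): β-rule — branch into !Y  //  (V -> W).
  branch 1 (add !Y):
    (((Y -> !Z) -> !Z) == (Y -> (!Y && !X))): β-rule — branch into ((Y -> !Z) -> !Z), (Y -> (!Y && !X))  //  !((Y -> !Z) -> !Z), !(Y -> (!Y && !X)).
      branch 1.1 (add ((Y -> !Z) -> !Z), (Y -> (!Y && !X))):
        ((Y -> !Z) -> !Z): β-rule — branch into !(Y -> !Z)  //  !Z.
          branch 1.1.1 (add !(Y -> !Z)):
            !(Y -> !Z): α-rule — add Y, !!Z.
            × closes — contains both Y and !Y.
          branch 1.1.2 (add !Z):
            (Y -> (!Y && !X)): β-rule — branch into !Y  //  (!Y && !X).
              branch 1.1.2.1 (add !Y):
                ○ open, literals {W=F, Y=F, Z=F}.
              branch 1.1.2.2 (add (!Y && !X)):
                (!Y && !X): α-rule — add !Y, !X.
                ○ open, literals {W=F, X=F, Y=F, Z=F}.
      branch 1.2 (add !((Y -> !Z) -> !Z), !(Y -> (!Y && !X))):
        !((Y -> !Z) -> !Z): α-rule — add (Y -> !Z), !!Z.
        !(Y -> (!Y && !X)): α-rule — add Y, !(!Y && !X).
        × closes — contains both Y and !Y.
  branch 2 (add (V -> W)):
    (((Y -> !Z) -> !Z) == (Y -> (!Y && !X))): β-rule — branch into ((Y -> !Z) -> !Z), (Y -> (!Y && !X))  //  !((Y -> !Z) -> !Z), !(Y -> (!Y && !X)).
      branch 2.1 (add ((Y -> !Z) -> !Z), (Y -> (!Y && !X))):
        (V -> W): β-rule — branch into !V  //  W.
          branch 2.1.1 (add !V):
            ((Y -> !Z) -> !Z): β-rule — branch into !(Y -> !Z)  //  !Z.
              branch 2.1.1.1 (add !(Y -> !Z)):
                !(Y -> !Z): α-rule — add Y, !!Z.
                (Y -> (!Y && !X)): β-rule — branch into !Y  //  (!Y && !X).
                  branch 2.1.1.1.1 (add !Y):
                    × closes — contains both Y and !Y.
                  branch 2.1.1.1.2 (add (!Y && !X)):
                    (!Y && !X): α-rule — add !Y, !X.
                    × closes — contains both Y and !Y.
              branch 2.1.1.2 (add !Z):
                (Y -> (!Y && !X)): β-rule — branch into !Y  //  (!Y && !X).
                  branch 2.1.1.2.1 (add !Y):
                    ○ open, literals {V=F, W=F, Y=F, Z=F}.
                  branch 2.1.1.2.2 (add (!Y && !X)):
                    (!Y && !X): α-rule — add !Y, !X.
                    ○ open, literals {V=F, W=F, X=F, Y=F, Z=F}.
          branch 2.1.2 (add W):
            × closes — contains both W and !W.
      branch 2.2 (add !((Y -> !Z) -> !Z), !(Y -> (!Y && !X))):
        !((Y -> !Z) -> !Z): α-rule — add (Y -> !Z), !!Z.
        !(Y -> (!Y && !X)): α-rule — add Y, !(!Y && !X).
        (V -> W): β-rule — branch into !V  //  W.
          branch 2.2.1 (add !V):
            (Y -> !Z): β-rule — branch into !Y  //  !Z.
              branch 2.2.1.1 (add !Y):
                × closes — contains both Y and !Y.
              branch 2.2.1.2 (add !Z):
                × closes — contains both Z and !Z.
          branch 2.2.2 (add W):
            × closes — contains both W and !W.
8 branches closed, 4 open.
Each open branch fixes some atoms; the unmentioned ones are free. Counting distinct full assignments: branch {W=F, Y=F, Z=F} (X, V) contributes 4 new; branch {W=F, X=F, Y=F, Z=F} (V) contributes 0 new; branch {V=F, W=F, Y=F, Z=F} (X) contributes 0 new; branch {V=F, W=F, X=F, Y=F, Z=F} (none free) contributes 0 new. Total: 4.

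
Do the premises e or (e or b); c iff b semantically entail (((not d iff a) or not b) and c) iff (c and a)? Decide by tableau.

Initial set: {T (e or (e or b)); T (c iff b); F ((((not d iff a) or not b) and c) iff (c and a))}.
T (e or (e or b)): β-rule — branch into T e  //  T (e or b).
  branch 1 (add T e):
    T (c iff b): β-rule — branch into T c, T b  //  F c, F b.
      branch 1.1 (add T c, T b):
        F ((((not d iff a) or not b) and c) iff (c and a)): β-rule — branch into T (((not d iff a) or not b) and c), F (c and a)  //  F (((not d iff a) or not b) and c), T (c and a).
          branch 1.1.1 (add T (((not d iff a) or not b) and c), F (c and a)):
            T (((not d iff a) or not b) and c): α-rule — add T ((not d iff a) or not b), T c.
            F (c and a): β-rule — branch into F c  //  F a.
              branch 1.1.1.1 (add F c):
                × closes — contains both c and not c.
              branch 1.1.1.2 (add F a):
                T ((not d iff a) or not b): β-rule — branch into T (not d iff a)  //  T not b.
                  branch 1.1.1.2.1 (add T (not d iff a)):
                    T (not d iff a): β-rule — branch into T not d, T a  //  F not d, F a.
                      branch 1.1.1.2.1.1 (add T not d, T a):
                        × closes — contains both a and not a.
                      branch 1.1.1.2.1.2 (add F not d, F a):
                        ○ open, literals {a=F, b=T, c=T, d=T, e=T}.
                  branch 1.1.1.2.2 (add T not b):
                    × closes — contains both b and not b.
          branch 1.1.2 (add F (((not d iff a) or not b) and c), T (c and a)):
            T (c and a): α-rule — add T c, T a.
            F (((not d iff a) or not b) and c): β-rule — branch into F ((not d iff a) or not b)  //  F c.
              branch 1.1.2.1 (add F ((not d iff a) or not b)):
                F ((not d iff a) or not b): α-rule — add F (not d iff a), F not b.
                F (not d iff a): β-rule — branch into T not d, F a  //  F not d, T a.
                  branch 1.1.2.1.1 (add T not d, F a):
                    × closes — contains both a and not a.
                  branch 1.1.2.1.2 (add F not d, T a):
                    ○ open, literals {a=T, b=T, c=T, d=T, e=T}.
              branch 1.1.2.2 (add F c):
                × closes — contains both c and not c.
      branch 1.2 (add F c, F b):
        F ((((not d iff a) or not b) and c) iff (c and a)): β-rule — branch into T (((not d iff a) or not b) and c), F (c and a)  //  F (((not d iff a) or not b) and c), T (c and a).
          branch 1.2.1 (add T (((not d iff a) or not b) and c), F (c and a)):
            T (((not d iff a) or not b) and c): α-rule — add T ((not d iff a) or not b), T c.
            × closes — contains both c and not c.
          branch 1.2.2 (add F (((not d iff a) or not b) and c), T (c and a)):
            T (c and a): α-rule — add T c, T a.
            × closes — contains both c and not c.
  branch 2 (add T (e or b)):
    T (c iff b): β-rule — branch into T c, T b  //  F c, F b.
      branch 2.1 (add T c, T b):
        F ((((not d iff a) or not b) and c) iff (c and a)): β-rule — branch into T (((not d iff a) or not b) and c), F (c and a)  //  F (((not d iff a) or not b) and c), T (c and a).
          branch 2.1.1 (add T (((not d iff a) or not b) and c), F (c and a)):
            T (((not d iff a) or not b) and c): α-rule — add T ((not d iff a) or not b), T c.
            T (e or b): β-rule — branch into T e  //  T b.
              branch 2.1.1.1 (add T e):
                F (c and a): β-rule — branch into F c  //  F a.
                  branch 2.1.1.1.1 (add F c):
                    × closes — contains both c and not c.
                  branch 2.1.1.1.2 (add F a):
                    T ((not d iff a) or not b): β-rule — branch into T (not d iff a)  //  T not b.
                      branch 2.1.1.1.2.1 (add T (not d iff a)):
                        T (not d iff a): β-rule — branch into T not d, T a  //  F not d, F a.
                          branch 2.1.1.1.2.1.1 (add T not d, T a):
                            × closes — contains both a and not a.
                          branch 2.1.1.1.2.1.2 (add F not d, F a):
                            ○ open, literals {a=F, b=T, c=T, d=T, e=T}.
                      branch 2.1.1.1.2.2 (add T not b):
                        × closes — contains both b and not b.
              branch 2.1.1.2 (add T b):
                F (c and a): β-rule — branch into F c  //  F a.
                  branch 2.1.1.2.1 (add F c):
                    × closes — contains both c and not c.
                  branch 2.1.1.2.2 (add F a):
                    T ((not d iff a) or not b): β-rule — branch into T (not d iff a)  //  T not b.
                      branch 2.1.1.2.2.1 (add T (not d iff a)):
                        T (not d iff a): β-rule — branch into T not d, T a  //  F not d, F a.
                          branch 2.1.1.2.2.1.1 (add T not d, T a):
                            × closes — contains both a and not a.
                          branch 2.1.1.2.2.1.2 (add F not d, F a):
                            ○ open, literals {a=F, b=T, c=T, d=T}.
                      branch 2.1.1.2.2.2 (add T not b):
                        × closes — contains both b and not b.
          branch 2.1.2 (add F (((not d iff a) or not b) and c), T (c and a)):
            T (c and a): α-rule — add T c, T a.
            T (e or b): β-rule — branch into T e  //  T b.
              branch 2.1.2.1 (add T e):
                F (((not d iff a) or not b) and c): β-rule — branch into F ((not d iff a) or not b)  //  F c.
                  branch 2.1.2.1.1 (add F ((not d iff a) or not b)):
                    F ((not d iff a) or not b): α-rule — add F (not d iff a), F not b.
                    F (not d iff a): β-rule — branch into T not d, F a  //  F not d, T a.
                      branch 2.1.2.1.1.1 (add T not d, F a):
                        × closes — contains both a and not a.
                      branch 2.1.2.1.1.2 (add F not d, T a):
                        ○ open, literals {a=T, b=T, c=T, d=T, e=T}.
                  branch 2.1.2.1.2 (add F c):
                    × closes — contains both c and not c.
              branch 2.1.2.2 (add T b):
                F (((not d iff a) or not b) and c): β-rule — branch into F ((not d iff a) or not b)  //  F c.
                  branch 2.1.2.2.1 (add F ((not d iff a) or not b)):
                    F ((not d iff a) or not b): α-rule — add F (not d iff a), F not b.
                    F (not d iff a): β-rule — branch into T not d, F a  //  F not d, T a.
                      branch 2.1.2.2.1.1 (add T not d, F a):
                        × closes — contains both a and not a.
                      branch 2.1.2.2.1.2 (add F not d, T a):
                        ○ open, literals {a=T, b=T, c=T, d=T}.
                  branch 2.1.2.2.2 (add F c):
                    × closes — contains both c and not c.
      branch 2.2 (add F c, F b):
        F ((((not d iff a) or not b) and c) iff (c and a)): β-rule — branch into T (((not d iff a) or not b) and c), F (c and a)  //  F (((not d iff a) or not b) and c), T (c and a).
          branch 2.2.1 (add T (((not d iff a) or not b) and c), F (c and a)):
            T (((not d iff a) or not b) and c): α-rule — add T ((not d iff a) or not b), T c.
            × closes — contains both c and not c.
          branch 2.2.2 (add F (((not d iff a) or not b) and c), T (c and a)):
            T (c and a): α-rule — add T c, T a.
            × closes — contains both c and not c.
19 branches closed, 6 open.
An open branch gives a countermodel: a=F, b=T, c=T, d=T, e=T (unmentioned atoms arbitrary); the premises hold there but the conclusion fails.

No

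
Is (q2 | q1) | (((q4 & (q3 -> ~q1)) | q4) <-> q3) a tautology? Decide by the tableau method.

Not valid

Assume the negation and expand:
Initial set: {~((q2 | q1) | (((q4 & (q3 -> ~q1)) | q4) <-> q3))}.
~((q2 | q1) | (((q4 & (q3 -> ~q1)) | q4) <-> q3)): α-rule — add ~(q2 | q1), ~(((q4 & (q3 -> ~q1)) | q4) <-> q3).
~(q2 | q1): α-rule — add ~q2, ~q1.
~(((q4 & (q3 -> ~q1)) | q4) <-> q3): β-rule — branch into ((q4 & (q3 -> ~q1)) | q4), ~q3  //  ~((q4 & (q3 -> ~q1)) | q4), q3.
  branch 1 (add ((q4 & (q3 -> ~q1)) | q4), ~q3):
    ((q4 & (q3 -> ~q1)) | q4): β-rule — branch into (q4 & (q3 -> ~q1))  //  q4.
      branch 1.1 (add (q4 & (q3 -> ~q1))):
        (q4 & (q3 -> ~q1)): α-rule — add q4, (q3 -> ~q1).
        (q3 -> ~q1): β-rule — branch into ~q3  //  ~q1.
          branch 1.1.1 (add ~q3):
            ○ open, literals {q1=F, q2=F, q3=F, q4=T}.
          branch 1.1.2 (add ~q1):
            ○ open, literals {q1=F, q2=F, q3=F, q4=T}.
      branch 1.2 (add q4):
        ○ open, literals {q1=F, q2=F, q3=F, q4=T}.
  branch 2 (add ~((q4 & (q3 -> ~q1)) | q4), q3):
    ~((q4 & (q3 -> ~q1)) | q4): α-rule — add ~(q4 & (q3 -> ~q1)), ~q4.
    ~(q4 & (q3 -> ~q1)): β-rule — branch into ~q4  //  ~(q3 -> ~q1).
      branch 2.1 (add ~q4):
        ○ open, literals {q1=F, q2=F, q3=T, q4=F}.
      branch 2.2 (add ~(q3 -> ~q1)):
        ~(q3 -> ~q1): α-rule — add q3, ~~q1.
        × closes — contains both q1 and ~q1.
1 branch closed, 4 open.
An open branch gives a countermodel: q1=F, q2=F, q3=F, q4=T (unmentioned atoms arbitrary); under it the original formula is false.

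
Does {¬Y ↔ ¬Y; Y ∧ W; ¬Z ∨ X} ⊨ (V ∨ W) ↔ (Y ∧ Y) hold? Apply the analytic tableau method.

Initial set: {(¬Y ↔ ¬Y); (Y ∧ W); (¬Z ∨ X); ¬((V ∨ W) ↔ (Y ∧ Y))}.
(Y ∧ W): α-rule — add Y, W.
(¬Y ↔ ¬Y): β-rule — branch into ¬Y, ¬Y  //  ¬¬Y, ¬¬Y.
  branch 1 (add ¬Y, ¬Y):
    × closes — contains both Y and ¬Y.
  branch 2 (add ¬¬Y, ¬¬Y):
    (¬Z ∨ X): β-rule — branch into ¬Z  //  X.
      branch 2.1 (add ¬Z):
        ¬((V ∨ W) ↔ (Y ∧ Y)): β-rule — branch into (V ∨ W), ¬(Y ∧ Y)  //  ¬(V ∨ W), (Y ∧ Y).
          branch 2.1.1 (add (V ∨ W), ¬(Y ∧ Y)):
            (V ∨ W): β-rule — branch into V  //  W.
              branch 2.1.1.1 (add V):
                ¬(Y ∧ Y): β-rule — branch into ¬Y  //  ¬Y.
                  branch 2.1.1.1.1 (add ¬Y):
                    × closes — contains both Y and ¬Y.
                  branch 2.1.1.1.2 (add ¬Y):
                    × closes — contains both Y and ¬Y.
              branch 2.1.1.2 (add W):
                ¬(Y ∧ Y): β-rule — branch into ¬Y  //  ¬Y.
                  branch 2.1.1.2.1 (add ¬Y):
                    × closes — contains both Y and ¬Y.
                  branch 2.1.1.2.2 (add ¬Y):
                    × closes — contains both Y and ¬Y.
          branch 2.1.2 (add ¬(V ∨ W), (Y ∧ Y)):
            ¬(V ∨ W): α-rule — add ¬V, ¬W.
            × closes — contains both W and ¬W.
      branch 2.2 (add X):
        ¬((V ∨ W) ↔ (Y ∧ Y)): β-rule — branch into (V ∨ W), ¬(Y ∧ Y)  //  ¬(V ∨ W), (Y ∧ Y).
          branch 2.2.1 (add (V ∨ W), ¬(Y ∧ Y)):
            (V ∨ W): β-rule — branch into V  //  W.
              branch 2.2.1.1 (add V):
                ¬(Y ∧ Y): β-rule — branch into ¬Y  //  ¬Y.
                  branch 2.2.1.1.1 (add ¬Y):
                    × closes — contains both Y and ¬Y.
                  branch 2.2.1.1.2 (add ¬Y):
                    × closes — contains both Y and ¬Y.
              branch 2.2.1.2 (add W):
                ¬(Y ∧ Y): β-rule — branch into ¬Y  //  ¬Y.
                  branch 2.2.1.2.1 (add ¬Y):
                    × closes — contains both Y and ¬Y.
                  branch 2.2.1.2.2 (add ¬Y):
                    × closes — contains both Y and ¬Y.
          branch 2.2.2 (add ¬(V ∨ W), (Y ∧ Y)):
            ¬(V ∨ W): α-rule — add ¬V, ¬W.
            × closes — contains both W and ¬W.
All 11 branches close.
Every branch closed, so the premises entail the conclusion.

Yes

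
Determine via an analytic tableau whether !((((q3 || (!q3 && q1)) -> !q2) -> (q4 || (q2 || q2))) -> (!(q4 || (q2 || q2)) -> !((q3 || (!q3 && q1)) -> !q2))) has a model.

Initial set: {!((((q3 || (!q3 && q1)) -> !q2) -> (q4 || (q2 || q2))) -> (!(q4 || (q2 || q2)) -> !((q3 || (!q3 && q1)) -> !q2)))}.
!((((q3 || (!q3 && q1)) -> !q2) -> (q4 || (q2 || q2))) -> (!(q4 || (q2 || q2)) -> !((q3 || (!q3 && q1)) -> !q2))): α-rule — add (((q3 || (!q3 && q1)) -> !q2) -> (q4 || (q2 || q2))), !(!(q4 || (q2 || q2)) -> !((q3 || (!q3 && q1)) -> !q2)).
!(!(q4 || (q2 || q2)) -> !((q3 || (!q3 && q1)) -> !q2)): α-rule — add !(q4 || (q2 || q2)), !!((q3 || (!q3 && q1)) -> !q2).
!(q4 || (q2 || q2)): α-rule — add !q4, !(q2 || q2).
!(q2 || q2): α-rule — add !q2, !q2.
(((q3 || (!q3 && q1)) -> !q2) -> (q4 || (q2 || q2))): β-rule — branch into !((q3 || (!q3 && q1)) -> !q2)  //  (q4 || (q2 || q2)).
  branch 1 (add !((q3 || (!q3 && q1)) -> !q2)):
    !((q3 || (!q3 && q1)) -> !q2): α-rule — add (q3 || (!q3 && q1)), !!q2.
    × closes — contains both q2 and !q2.
  branch 2 (add (q4 || (q2 || q2))):
    !!((q3 || (!q3 && q1)) -> !q2): β-rule — branch into !(q3 || (!q3 && q1))  //  !q2.
      branch 2.1 (add !(q3 || (!q3 && q1))):
        !(q3 || (!q3 && q1)): α-rule — add !q3, !(!q3 && q1).
        (q4 || (q2 || q2)): β-rule — branch into q4  //  (q2 || q2).
          branch 2.1.1 (add q4):
            × closes — contains both q4 and !q4.
          branch 2.1.2 (add (q2 || q2)):
            !(!q3 && q1): β-rule — branch into !!q3  //  !q1.
              branch 2.1.2.1 (add !!q3):
                × closes — contains both q3 and !q3.
              branch 2.1.2.2 (add !q1):
                (q2 || q2): β-rule — branch into q2  //  q2.
                  branch 2.1.2.2.1 (add q2):
                    × closes — contains both q2 and !q2.
                  branch 2.1.2.2.2 (add q2):
                    × closes — contains both q2 and !q2.
      branch 2.2 (add !q2):
        (q4 || (q2 || q2)): β-rule — branch into q4  //  (q2 || q2).
          branch 2.2.1 (add q4):
            × closes — contains both q4 and !q4.
          branch 2.2.2 (add (q2 || q2)):
            (q2 || q2): β-rule — branch into q2  //  q2.
              branch 2.2.2.1 (add q2):
                × closes — contains both q2 and !q2.
              branch 2.2.2.2 (add q2):
                × closes — contains both q2 and !q2.
All 8 branches close.
Every branch closed; the formula is unsatisfiable.

Unsatisfiable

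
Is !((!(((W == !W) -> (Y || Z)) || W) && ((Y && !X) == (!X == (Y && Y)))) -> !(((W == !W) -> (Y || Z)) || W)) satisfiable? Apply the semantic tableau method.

Initial set: {!((!(((W == !W) -> (Y || Z)) || W) && ((Y && !X) == (!X == (Y && Y)))) -> !(((W == !W) -> (Y || Z)) || W))}.
!((!(((W == !W) -> (Y || Z)) || W) && ((Y && !X) == (!X == (Y && Y)))) -> !(((W == !W) -> (Y || Z)) || W)): α-rule — add (!(((W == !W) -> (Y || Z)) || W) && ((Y && !X) == (!X == (Y && Y)))), !!(((W == !W) -> (Y || Z)) || W).
(!(((W == !W) -> (Y || Z)) || W) && ((Y && !X) == (!X == (Y && Y)))): α-rule — add !(((W == !W) -> (Y || Z)) || W), ((Y && !X) == (!X == (Y && Y))).
!(((W == !W) -> (Y || Z)) || W): α-rule — add !((W == !W) -> (Y || Z)), !W.
!((W == !W) -> (Y || Z)): α-rule — add (W == !W), !(Y || Z).
!(Y || Z): α-rule — add !Y, !Z.
!!(((W == !W) -> (Y || Z)) || W): β-rule — branch into ((W == !W) -> (Y || Z))  //  W.
  branch 1 (add ((W == !W) -> (Y || Z))):
    ((Y && !X) == (!X == (Y && Y))): β-rule — branch into (Y && !X), (!X == (Y && Y))  //  !(Y && !X), !(!X == (Y && Y)).
      branch 1.1 (add (Y && !X), (!X == (Y && Y))):
        (Y && !X): α-rule — add Y, !X.
        × closes — contains both Y and !Y.
      branch 1.2 (add !(Y && !X), !(!X == (Y && Y))):
        (W == !W): β-rule — branch into W, !W  //  !W, !!W.
          branch 1.2.1 (add W, !W):
            × closes — contains both W and !W.
          branch 1.2.2 (add !W, !!W):
            × closes — contains both W and !W.
  branch 2 (add W):
    × closes — contains both W and !W.
All 4 branches close.
Every branch closed; the formula is unsatisfiable.

Unsatisfiable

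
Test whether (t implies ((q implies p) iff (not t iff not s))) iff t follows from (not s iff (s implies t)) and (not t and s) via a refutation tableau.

No

Initial set: {((not s iff (s implies t)) and (not t and s)); not ((t implies ((q implies p) iff (not t iff not s))) iff t)}.
((not s iff (s implies t)) and (not t and s)): α-rule — add (not s iff (s implies t)), (not t and s).
(not t and s): α-rule — add not t, s.
not ((t implies ((q implies p) iff (not t iff not s))) iff t): β-rule — branch into (t implies ((q implies p) iff (not t iff not s))), not t  //  not (t implies ((q implies p) iff (not t iff not s))), t.
  branch 1 (add (t implies ((q implies p) iff (not t iff not s))), not t):
    (not s iff (s implies t)): β-rule — branch into not s, (s implies t)  //  not not s, not (s implies t).
      branch 1.1 (add not s, (s implies t)):
        × closes — contains both s and not s.
      branch 1.2 (add not not s, not (s implies t)):
        not (s implies t): α-rule — add s, not t.
        (t implies ((q implies p) iff (not t iff not s))): β-rule — branch into not t  //  ((q implies p) iff (not t iff not s)).
          branch 1.2.1 (add not t):
            ○ open, literals {s=T, t=F}.
          branch 1.2.2 (add ((q implies p) iff (not t iff not s))):
            ((q implies p) iff (not t iff not s)): β-rule — branch into (q implies p), (not t iff not s)  //  not (q implies p), not (not t iff not s).
              branch 1.2.2.1 (add (q implies p), (not t iff not s)):
                (q implies p): β-rule — branch into not q  //  p.
                  branch 1.2.2.1.1 (add not q):
                    (not t iff not s): β-rule — branch into not t, not s  //  not not t, not not s.
                      branch 1.2.2.1.1.1 (add not t, not s):
                        × closes — contains both s and not s.
                      branch 1.2.2.1.1.2 (add not not t, not not s):
                        × closes — contains both t and not t.
                  branch 1.2.2.1.2 (add p):
                    (not t iff not s): β-rule — branch into not t, not s  //  not not t, not not s.
                      branch 1.2.2.1.2.1 (add not t, not s):
                        × closes — contains both s and not s.
                      branch 1.2.2.1.2.2 (add not not t, not not s):
                        × closes — contains both t and not t.
              branch 1.2.2.2 (add not (q implies p), not (not t iff not s)):
                not (q implies p): α-rule — add q, not p.
                not (not t iff not s): β-rule — branch into not t, not not s  //  not not t, not s.
                  branch 1.2.2.2.1 (add not t, not not s):
                    ○ open, literals {p=F, q=T, s=T, t=F}.
                  branch 1.2.2.2.2 (add not not t, not s):
                    × closes — contains both t and not t.
  branch 2 (add not (t implies ((q implies p) iff (not t iff not s))), t):
    × closes — contains both t and not t.
7 branches closed, 2 open.
An open branch gives a countermodel: s=T, t=F (unmentioned atoms arbitrary); the premises hold there but the conclusion fails.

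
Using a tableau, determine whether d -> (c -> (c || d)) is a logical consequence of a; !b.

Yes

Initial set: {T a; T !b; F (d -> (c -> (c || d)))}.
F (d -> (c -> (c || d))): α-rule — add T d, F (c -> (c || d)).
F (c -> (c || d)): α-rule — add T c, F (c || d).
F (c || d): α-rule — add F c, F d.
× closes — contains both c and !c.
All 1 branch closes.
Every branch closed, so the premises entail the conclusion.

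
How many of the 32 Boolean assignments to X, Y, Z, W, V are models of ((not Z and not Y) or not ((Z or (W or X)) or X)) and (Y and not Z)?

2

Initial set: {(((not Z and not Y) or not ((Z or (W or X)) or X)) and (Y and not Z))}.
(((not Z and not Y) or not ((Z or (W or X)) or X)) and (Y and not Z)): α-rule — add ((not Z and not Y) or not ((Z or (W or X)) or X)), (Y and not Z).
(Y and not Z): α-rule — add Y, not Z.
((not Z and not Y) or not ((Z or (W or X)) or X)): β-rule — branch into (not Z and not Y)  //  not ((Z or (W or X)) or X).
  branch 1 (add (not Z and not Y)):
    (not Z and not Y): α-rule — add not Z, not Y.
    × closes — contains both Y and not Y.
  branch 2 (add not ((Z or (W or X)) or X)):
    not ((Z or (W or X)) or X): α-rule — add not (Z or (W or X)), not X.
    not (Z or (W or X)): α-rule — add not Z, not (W or X).
    not (W or X): α-rule — add not W, not X.
    ○ open, literals {W=0, X=0, Y=1, Z=0}.
1 branch closed, 1 open.
Each open branch fixes some atoms; the unmentioned ones are free. Counting distinct full assignments: branch {W=0, X=0, Y=1, Z=0} (V) contributes 2 new. Total: 2.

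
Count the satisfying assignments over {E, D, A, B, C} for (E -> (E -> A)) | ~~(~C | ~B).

30

Initial set: {((E -> (E -> A)) | ~~(~C | ~B))}.
((E -> (E -> A)) | ~~(~C | ~B)): β-rule — branch into (E -> (E -> A))  //  ~~(~C | ~B).
  branch 1 (add (E -> (E -> A))):
    (E -> (E -> A)): β-rule — branch into ~E  //  (E -> A).
      branch 1.1 (add ~E):
        ○ open, literals {E=F}.
      branch 1.2 (add (E -> A)):
        (E -> A): β-rule — branch into ~E  //  A.
          branch 1.2.1 (add ~E):
            ○ open, literals {E=F}.
          branch 1.2.2 (add A):
            ○ open, literals {A=T}.
  branch 2 (add ~~(~C | ~B)):
    ~~(~C | ~B): drop double negation, giving (~C | ~B).
    (~C | ~B): β-rule — branch into ~C  //  ~B.
      branch 2.1 (add ~C):
        ○ open, literals {C=F}.
      branch 2.2 (add ~B):
        ○ open, literals {B=F}.
0 branches closed, 5 open.
Each open branch fixes some atoms; the unmentioned ones are free. Counting distinct full assignments: branch {E=F} (D, A, B, C) contributes 16 new; branch {E=F} (D, A, B, C) contributes 0 new; branch {A=T} (E, D, B, C) contributes 8 new; branch {C=F} (E, D, A, B) contributes 4 new; branch {B=F} (E, D, A, C) contributes 2 new. Total: 30.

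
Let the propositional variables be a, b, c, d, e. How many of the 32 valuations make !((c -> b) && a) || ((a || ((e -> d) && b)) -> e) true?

Initial set: {(!((c -> b) && a) || ((a || ((e -> d) && b)) -> e))}.
(!((c -> b) && a) || ((a || ((e -> d) && b)) -> e)): β-rule — branch into !((c -> b) && a)  //  ((a || ((e -> d) && b)) -> e).
  branch 1 (add !((c -> b) && a)):
    !((c -> b) && a): β-rule — branch into !(c -> b)  //  !a.
      branch 1.1 (add !(c -> b)):
        !(c -> b): α-rule — add c, !b.
        ○ open, literals {b=F, c=T}.
      branch 1.2 (add !a):
        ○ open, literals {a=F}.
  branch 2 (add ((a || ((e -> d) && b)) -> e)):
    ((a || ((e -> d) && b)) -> e): β-rule — branch into !(a || ((e -> d) && b))  //  e.
      branch 2.1 (add !(a || ((e -> d) && b))):
        !(a || ((e -> d) && b)): α-rule — add !a, !((e -> d) && b).
        !((e -> d) && b): β-rule — branch into !(e -> d)  //  !b.
          branch 2.1.1 (add !(e -> d)):
            !(e -> d): α-rule — add e, !d.
            ○ open, literals {a=F, d=F, e=T}.
          branch 2.1.2 (add !b):
            ○ open, literals {a=F, b=F}.
      branch 2.2 (add e):
        ○ open, literals {e=T}.
0 branches closed, 5 open.
Each open branch fixes some atoms; the unmentioned ones are free. Counting distinct full assignments: branch {b=F, c=T} (a, d, e) contributes 8 new; branch {a=F} (b, c, d, e) contributes 12 new; branch {a=F, d=F, e=T} (b, c) contributes 0 new; branch {a=F, b=F} (c, d, e) contributes 0 new; branch {e=T} (a, b, c, d) contributes 6 new. Total: 26.

26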